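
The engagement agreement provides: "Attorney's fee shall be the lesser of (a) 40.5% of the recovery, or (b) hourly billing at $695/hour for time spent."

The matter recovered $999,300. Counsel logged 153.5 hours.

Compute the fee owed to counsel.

(a) 40.5% of $999,300 = $404,716.50
(b) 153.5 × $695 = $106,682.50
The lesser is (b): $106,682.50.

$106,682.50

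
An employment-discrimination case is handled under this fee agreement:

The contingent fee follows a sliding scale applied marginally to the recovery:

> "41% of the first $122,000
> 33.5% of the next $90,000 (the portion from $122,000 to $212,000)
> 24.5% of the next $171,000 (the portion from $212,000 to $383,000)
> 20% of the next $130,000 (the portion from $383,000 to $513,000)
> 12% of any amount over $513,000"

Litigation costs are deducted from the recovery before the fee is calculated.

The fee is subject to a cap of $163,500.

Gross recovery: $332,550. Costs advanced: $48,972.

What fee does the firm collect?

$97,706.61

Fee base (net of costs): $332,550 − $48,972 = $283,578
First $122,000 at 41% = $50,020.00
Next $90,000 at 33.5% = $30,150.00
Remaining $71,578 at 24.5% = $17,536.61
Fee: $50,020.00 + $30,150.00 + $17,536.61 = $97,706.61
$97,706.61 is under the $163,500 cap.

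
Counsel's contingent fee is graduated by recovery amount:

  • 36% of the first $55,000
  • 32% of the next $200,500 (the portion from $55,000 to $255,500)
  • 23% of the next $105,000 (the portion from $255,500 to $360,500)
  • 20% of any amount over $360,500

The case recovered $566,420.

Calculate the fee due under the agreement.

First $55,000 at 36% = $19,800.00
Next $200,500 at 32% = $64,160.00
Next $105,000 at 23% = $24,150.00
Remaining $205,920 at 20% = $41,184.00
Fee: $19,800.00 + $64,160.00 + $24,150.00 + $41,184.00 = $149,294.00

$149,294.00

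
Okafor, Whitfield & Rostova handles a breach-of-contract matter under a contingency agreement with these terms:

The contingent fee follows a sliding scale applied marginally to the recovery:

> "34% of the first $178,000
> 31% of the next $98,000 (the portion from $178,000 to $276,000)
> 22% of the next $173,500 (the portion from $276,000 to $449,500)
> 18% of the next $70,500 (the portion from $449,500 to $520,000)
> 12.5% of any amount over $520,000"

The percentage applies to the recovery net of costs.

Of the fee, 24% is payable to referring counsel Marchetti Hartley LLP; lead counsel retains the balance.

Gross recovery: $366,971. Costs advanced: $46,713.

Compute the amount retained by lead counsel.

Fee base (net of costs): $366,971 − $46,713 = $320,258
First $178,000 at 34% = $60,520.00
Next $98,000 at 31% = $30,380.00
Remaining $44,258 at 22% = $9,736.76
Fee: $60,520.00 + $30,380.00 + $9,736.76 = $100,636.76
Referral share: 24% of $100,636.76 = $24,152.82; lead counsel retains $100,636.76 − $24,152.82 = $76,483.94.

$76,483.94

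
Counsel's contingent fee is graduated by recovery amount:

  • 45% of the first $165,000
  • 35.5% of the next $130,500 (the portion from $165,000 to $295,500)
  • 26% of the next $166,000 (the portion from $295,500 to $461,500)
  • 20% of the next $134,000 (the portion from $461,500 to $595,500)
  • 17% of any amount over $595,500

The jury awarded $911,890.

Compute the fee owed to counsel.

$244,323.80

First $165,000 at 45% = $74,250.00
Next $130,500 at 35.5% = $46,327.50
Next $166,000 at 26% = $43,160.00
Next $134,000 at 20% = $26,800.00
Remaining $316,390 at 17% = $53,786.30
Fee: $74,250.00 + $46,327.50 + $43,160.00 + $26,800.00 + $53,786.30 = $244,323.80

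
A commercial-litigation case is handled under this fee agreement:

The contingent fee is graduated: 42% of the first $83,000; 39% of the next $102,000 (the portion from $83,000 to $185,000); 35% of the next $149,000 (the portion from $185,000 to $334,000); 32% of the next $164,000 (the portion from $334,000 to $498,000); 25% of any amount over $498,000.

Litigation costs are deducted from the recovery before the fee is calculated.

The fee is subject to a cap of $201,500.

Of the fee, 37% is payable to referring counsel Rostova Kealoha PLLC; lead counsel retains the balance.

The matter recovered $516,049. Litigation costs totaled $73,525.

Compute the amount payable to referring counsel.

$59,761.54

Fee base (net of costs): $516,049 − $73,525 = $442,524
First $83,000 at 42% = $34,860.00
Next $102,000 at 39% = $39,780.00
Next $149,000 at 35% = $52,150.00
Remaining $108,524 at 32% = $34,727.68
Fee: $34,860.00 + $39,780.00 + $52,150.00 + $34,727.68 = $161,517.68
$161,517.68 is under the $201,500 cap.
Referral share: 37% of $161,517.68 = $59,761.54; lead counsel retains $161,517.68 − $59,761.54 = $101,756.14.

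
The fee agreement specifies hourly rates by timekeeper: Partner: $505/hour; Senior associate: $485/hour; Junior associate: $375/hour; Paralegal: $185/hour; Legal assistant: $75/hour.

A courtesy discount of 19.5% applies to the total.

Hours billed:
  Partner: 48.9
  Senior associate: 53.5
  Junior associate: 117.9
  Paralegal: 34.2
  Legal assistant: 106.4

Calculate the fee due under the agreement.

$87,875.01

Partner: 48.9 × $505 = $24,694.50
Senior associate: 53.5 × $485 = $25,947.50
Junior associate: 117.9 × $375 = $44,212.50
Paralegal: 34.2 × $185 = $6,327.00
Legal assistant: 106.4 × $75 = $7,980.00
Subtotal: $109,161.50
Less 19.5% discount: −$21,286.49
Total: $109,161.50 − $21,286.49 = $87,875.01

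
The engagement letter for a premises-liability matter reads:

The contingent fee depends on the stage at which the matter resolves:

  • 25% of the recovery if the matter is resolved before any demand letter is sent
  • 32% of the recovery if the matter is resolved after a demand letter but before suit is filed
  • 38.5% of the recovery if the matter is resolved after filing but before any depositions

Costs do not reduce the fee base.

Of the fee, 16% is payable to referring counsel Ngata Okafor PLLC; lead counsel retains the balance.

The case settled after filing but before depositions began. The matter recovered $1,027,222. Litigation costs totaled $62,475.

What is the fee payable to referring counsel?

Fee base is the gross recovery, $1,027,222; costs are reimbursed separately.
The matter settled after filing but before depositions began, so the 38.5% rate applies.
$1,027,222 × 38.5% = $395,480.47
Referral share: 16% of $395,480.47 = $63,276.88; lead counsel retains $395,480.47 − $63,276.88 = $332,203.59.

$63,276.88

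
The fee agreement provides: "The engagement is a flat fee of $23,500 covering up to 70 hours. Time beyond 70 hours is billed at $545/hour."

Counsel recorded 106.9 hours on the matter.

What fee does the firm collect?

Flat fee: $23,500.00
Excess hours: 106.9 − 70 = 36.9
Overrun: 36.9 × $545 = $20,110.50
Total: $23,500.00 + $20,110.50 = $43,610.50

$43,610.50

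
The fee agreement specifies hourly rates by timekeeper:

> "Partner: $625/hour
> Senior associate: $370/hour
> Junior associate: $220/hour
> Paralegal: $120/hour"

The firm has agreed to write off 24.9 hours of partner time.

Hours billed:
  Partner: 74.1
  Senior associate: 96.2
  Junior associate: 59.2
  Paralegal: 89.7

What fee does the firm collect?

$90,132.00

Partner: 74.1 × $625 = $46,312.50
Senior associate: 96.2 × $370 = $35,594.00
Junior associate: 59.2 × $220 = $13,024.00
Paralegal: 89.7 × $120 = $10,764.00
Subtotal: $105,694.50
Write-off: 24.9 × $625 = $15,562.50
Total: $105,694.50 − $15,562.50 = $90,132.00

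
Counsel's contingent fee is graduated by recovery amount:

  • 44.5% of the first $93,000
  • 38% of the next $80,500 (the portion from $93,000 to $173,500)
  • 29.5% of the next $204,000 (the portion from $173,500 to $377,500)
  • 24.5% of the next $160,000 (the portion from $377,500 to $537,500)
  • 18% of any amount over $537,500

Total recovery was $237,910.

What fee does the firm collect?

$90,975.95

First $93,000 at 44.5% = $41,385.00
Next $80,500 at 38% = $30,590.00
Remaining $64,410 at 29.5% = $19,000.95
Fee: $41,385.00 + $30,590.00 + $19,000.95 = $90,975.95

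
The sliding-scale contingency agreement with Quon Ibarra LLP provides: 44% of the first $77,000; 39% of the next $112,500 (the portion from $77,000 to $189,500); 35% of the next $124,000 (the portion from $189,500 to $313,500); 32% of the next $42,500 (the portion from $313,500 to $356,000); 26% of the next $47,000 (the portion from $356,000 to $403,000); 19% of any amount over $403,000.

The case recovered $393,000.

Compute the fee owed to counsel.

First $77,000 at 44% = $33,880.00
Next $112,500 at 39% = $43,875.00
Next $124,000 at 35% = $43,400.00
Next $42,500 at 32% = $13,600.00
Remaining $37,000 at 26% = $9,620.00
Fee: $33,880.00 + $43,875.00 + $43,400.00 + $13,600.00 + $9,620.00 = $144,375.00

$144,375.00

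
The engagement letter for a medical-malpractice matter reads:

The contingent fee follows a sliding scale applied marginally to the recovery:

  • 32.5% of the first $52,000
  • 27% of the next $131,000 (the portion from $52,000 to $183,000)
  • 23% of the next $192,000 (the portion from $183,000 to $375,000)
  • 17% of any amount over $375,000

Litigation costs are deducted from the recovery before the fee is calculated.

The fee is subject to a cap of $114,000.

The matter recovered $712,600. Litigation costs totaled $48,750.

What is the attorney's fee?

$114,000.00

Fee base (net of costs): $712,600 − $48,750 = $663,850
First $52,000 at 32.5% = $16,900.00
Next $131,000 at 27% = $35,370.00
Next $192,000 at 23% = $44,160.00
Remaining $288,850 at 17% = $49,104.50
Fee: $16,900.00 + $35,370.00 + $44,160.00 + $49,104.50 = $145,534.50
$145,534.50 exceeds the $114,000 cap, so the fee is capped at $114,000.00.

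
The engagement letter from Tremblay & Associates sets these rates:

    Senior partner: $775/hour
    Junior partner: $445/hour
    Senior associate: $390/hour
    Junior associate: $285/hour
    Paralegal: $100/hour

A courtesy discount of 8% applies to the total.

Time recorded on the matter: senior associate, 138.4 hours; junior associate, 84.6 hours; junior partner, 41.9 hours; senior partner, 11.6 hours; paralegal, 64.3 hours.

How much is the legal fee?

$103,180.30

Senior partner: 11.6 × $775 = $8,990.00
Junior partner: 41.9 × $445 = $18,645.50
Senior associate: 138.4 × $390 = $53,976.00
Junior associate: 84.6 × $285 = $24,111.00
Paralegal: 64.3 × $100 = $6,430.00
Subtotal: $112,152.50
Less 8% discount: −$8,972.20
Total: $112,152.50 − $8,972.20 = $103,180.30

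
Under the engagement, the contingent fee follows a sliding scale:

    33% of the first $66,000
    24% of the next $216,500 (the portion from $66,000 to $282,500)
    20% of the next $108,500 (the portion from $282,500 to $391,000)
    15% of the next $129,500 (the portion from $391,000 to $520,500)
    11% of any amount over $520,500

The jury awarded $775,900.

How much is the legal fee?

$142,959.00

First $66,000 at 33% = $21,780.00
Next $216,500 at 24% = $51,960.00
Next $108,500 at 20% = $21,700.00
Next $129,500 at 15% = $19,425.00
Remaining $255,400 at 11% = $28,094.00
Fee: $21,780.00 + $51,960.00 + $21,700.00 + $19,425.00 + $28,094.00 = $142,959.00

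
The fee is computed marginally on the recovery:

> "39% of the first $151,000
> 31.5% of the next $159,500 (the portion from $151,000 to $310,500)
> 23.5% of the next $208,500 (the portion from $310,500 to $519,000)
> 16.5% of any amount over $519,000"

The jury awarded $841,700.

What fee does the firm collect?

$211,375.50

First $151,000 at 39% = $58,890.00
Next $159,500 at 31.5% = $50,242.50
Next $208,500 at 23.5% = $48,997.50
Remaining $322,700 at 16.5% = $53,245.50
Fee: $58,890.00 + $50,242.50 + $48,997.50 + $53,245.50 = $211,375.50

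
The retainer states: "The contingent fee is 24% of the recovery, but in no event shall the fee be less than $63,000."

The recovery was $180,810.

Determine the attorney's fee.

24% of $180,810 = $43,394.40
That is below the $63,000 minimum, so the minimum applies.

$63,000.00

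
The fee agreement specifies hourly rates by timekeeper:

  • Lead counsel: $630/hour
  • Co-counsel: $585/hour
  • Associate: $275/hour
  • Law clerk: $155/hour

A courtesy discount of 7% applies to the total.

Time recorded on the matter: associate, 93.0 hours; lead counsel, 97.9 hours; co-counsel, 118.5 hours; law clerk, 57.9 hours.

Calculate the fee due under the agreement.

Lead counsel: 97.9 × $630 = $61,677.00
Co-counsel: 118.5 × $585 = $69,322.50
Associate: 93.0 × $275 = $25,575.00
Law clerk: 57.9 × $155 = $8,974.50
Subtotal: $165,549.00
Less 7% discount: −$11,588.43
Total: $165,549.00 − $11,588.43 = $153,960.57

$153,960.57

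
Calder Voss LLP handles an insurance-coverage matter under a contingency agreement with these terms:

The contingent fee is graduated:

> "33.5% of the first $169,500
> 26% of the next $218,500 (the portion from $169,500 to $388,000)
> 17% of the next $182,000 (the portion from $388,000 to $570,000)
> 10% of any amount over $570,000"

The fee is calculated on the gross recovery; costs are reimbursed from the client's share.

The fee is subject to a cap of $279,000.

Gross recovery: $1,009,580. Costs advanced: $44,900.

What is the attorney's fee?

$188,490.50

Fee base is the gross recovery, $1,009,580; costs are reimbursed separately.
First $169,500 at 33.5% = $56,782.50
Next $218,500 at 26% = $56,810.00
Next $182,000 at 17% = $30,940.00
Remaining $439,580 at 10% = $43,958.00
Fee: $56,782.50 + $56,810.00 + $30,940.00 + $43,958.00 = $188,490.50
$188,490.50 is under the $279,000 cap.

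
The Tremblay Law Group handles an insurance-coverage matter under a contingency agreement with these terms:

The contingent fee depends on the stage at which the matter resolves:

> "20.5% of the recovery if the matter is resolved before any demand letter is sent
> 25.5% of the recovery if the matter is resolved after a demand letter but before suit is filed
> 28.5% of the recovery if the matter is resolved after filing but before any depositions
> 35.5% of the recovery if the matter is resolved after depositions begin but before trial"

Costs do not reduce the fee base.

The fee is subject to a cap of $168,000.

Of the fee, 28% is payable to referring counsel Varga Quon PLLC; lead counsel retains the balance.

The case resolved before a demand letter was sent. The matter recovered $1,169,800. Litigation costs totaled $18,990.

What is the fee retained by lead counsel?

$120,960.00

Fee base is the gross recovery, $1,169,800; costs are reimbursed separately.
The matter resolved before a demand letter was sent, so the 20.5% rate applies.
$1,169,800 × 20.5% = $239,809.00
$239,809.00 exceeds the $168,000 cap, so the fee is capped at $168,000.00.
Referral share: 28% of $168,000.00 = $47,040.00; lead counsel retains $168,000.00 − $47,040.00 = $120,960.00.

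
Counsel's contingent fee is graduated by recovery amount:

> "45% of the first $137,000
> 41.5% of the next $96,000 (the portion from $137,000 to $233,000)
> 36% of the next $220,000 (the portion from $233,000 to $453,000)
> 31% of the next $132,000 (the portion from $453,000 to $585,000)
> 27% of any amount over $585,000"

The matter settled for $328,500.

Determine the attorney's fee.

$135,870.00

First $137,000 at 45% = $61,650.00
Next $96,000 at 41.5% = $39,840.00
Remaining $95,500 at 36% = $34,380.00
Fee: $61,650.00 + $39,840.00 + $34,380.00 = $135,870.00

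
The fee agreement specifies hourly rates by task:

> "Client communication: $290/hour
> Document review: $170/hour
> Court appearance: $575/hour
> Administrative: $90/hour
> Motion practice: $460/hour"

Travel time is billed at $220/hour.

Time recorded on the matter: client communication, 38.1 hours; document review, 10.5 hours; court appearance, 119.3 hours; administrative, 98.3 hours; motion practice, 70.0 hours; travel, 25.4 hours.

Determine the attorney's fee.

$128,066.50

Client communication: 38.1 × $290 = $11,049.00
Document review: 10.5 × $170 = $1,785.00
Court appearance: 119.3 × $575 = $68,597.50
Administrative: 98.3 × $90 = $8,847.00
Motion practice: 70.0 × $460 = $32,200.00
Subtotal: $11,049.00 + $1,785.00 + $68,597.50 + $8,847.00 + $32,200.00 = $122,478.50
Travel: 25.4 × $220 = $5,588.00
Total: $122,478.50 + $5,588.00 = $128,066.50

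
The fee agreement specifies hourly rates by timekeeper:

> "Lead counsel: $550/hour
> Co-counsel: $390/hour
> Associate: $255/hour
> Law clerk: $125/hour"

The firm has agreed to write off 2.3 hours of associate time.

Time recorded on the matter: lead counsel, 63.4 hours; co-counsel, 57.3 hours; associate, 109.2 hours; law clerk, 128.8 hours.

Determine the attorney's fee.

Lead counsel: 63.4 × $550 = $34,870.00
Co-counsel: 57.3 × $390 = $22,347.00
Associate: 109.2 × $255 = $27,846.00
Law clerk: 128.8 × $125 = $16,100.00
Subtotal: $101,163.00
Write-off: 2.3 × $255 = $586.50
Total: $101,163.00 − $586.50 = $100,576.50

$100,576.50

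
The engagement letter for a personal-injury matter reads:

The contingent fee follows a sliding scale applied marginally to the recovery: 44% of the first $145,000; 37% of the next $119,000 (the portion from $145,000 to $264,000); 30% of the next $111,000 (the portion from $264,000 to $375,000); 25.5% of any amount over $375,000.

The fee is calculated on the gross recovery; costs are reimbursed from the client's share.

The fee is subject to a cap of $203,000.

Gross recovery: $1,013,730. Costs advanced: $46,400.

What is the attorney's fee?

Fee base is the gross recovery, $1,013,730; costs are reimbursed separately.
First $145,000 at 44% = $63,800.00
Next $119,000 at 37% = $44,030.00
Next $111,000 at 30% = $33,300.00
Remaining $638,730 at 25.5% = $162,876.15
Fee: $63,800.00 + $44,030.00 + $33,300.00 + $162,876.15 = $304,006.15
$304,006.15 exceeds the $203,000 cap, so the fee is capped at $203,000.00.

$203,000.00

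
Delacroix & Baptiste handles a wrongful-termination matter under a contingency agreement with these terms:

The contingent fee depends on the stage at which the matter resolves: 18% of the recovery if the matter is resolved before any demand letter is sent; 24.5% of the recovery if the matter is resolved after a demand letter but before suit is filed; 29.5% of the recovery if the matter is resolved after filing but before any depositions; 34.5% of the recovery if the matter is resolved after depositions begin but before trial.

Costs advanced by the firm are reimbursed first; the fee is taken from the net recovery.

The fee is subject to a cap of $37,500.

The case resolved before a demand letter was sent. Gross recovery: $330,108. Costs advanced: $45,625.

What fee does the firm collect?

$37,500.00

Fee base (net of costs): $330,108 − $45,625 = $284,483
The matter resolved before a demand letter was sent, so the 18% rate applies.
$284,483 × 18% = $51,206.94
$51,206.94 exceeds the $37,500 cap, so the fee is capped at $37,500.00.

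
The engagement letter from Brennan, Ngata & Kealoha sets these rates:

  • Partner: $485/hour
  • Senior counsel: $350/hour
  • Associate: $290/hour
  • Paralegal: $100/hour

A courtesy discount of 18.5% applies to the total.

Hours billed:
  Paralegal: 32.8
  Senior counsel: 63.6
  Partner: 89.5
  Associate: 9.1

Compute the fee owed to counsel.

Partner: 89.5 × $485 = $43,407.50
Senior counsel: 63.6 × $350 = $22,260.00
Associate: 9.1 × $290 = $2,639.00
Paralegal: 32.8 × $100 = $3,280.00
Subtotal: $71,586.50
Less 18.5% discount: −$13,243.50
Total: $71,586.50 − $13,243.50 = $58,343.00

$58,343.00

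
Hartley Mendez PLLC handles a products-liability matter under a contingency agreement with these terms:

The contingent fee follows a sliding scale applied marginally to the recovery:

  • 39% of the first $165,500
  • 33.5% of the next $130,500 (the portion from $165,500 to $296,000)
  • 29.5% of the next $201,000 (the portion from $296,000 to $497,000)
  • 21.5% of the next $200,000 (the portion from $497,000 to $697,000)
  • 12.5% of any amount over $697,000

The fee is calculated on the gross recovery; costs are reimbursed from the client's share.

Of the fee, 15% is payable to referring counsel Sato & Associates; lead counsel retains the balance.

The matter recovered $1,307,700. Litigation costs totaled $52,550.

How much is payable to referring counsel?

Fee base is the gross recovery, $1,307,700; costs are reimbursed separately.
First $165,500 at 39% = $64,545.00
Next $130,500 at 33.5% = $43,717.50
Next $201,000 at 29.5% = $59,295.00
Next $200,000 at 21.5% = $43,000.00
Remaining $610,700 at 12.5% = $76,337.50
Fee: $64,545.00 + $43,717.50 + $59,295.00 + $43,000.00 + $76,337.50 = $286,895.00
Referral share: 15% of $286,895.00 = $43,034.25; lead counsel retains $286,895.00 − $43,034.25 = $243,860.75.

$43,034.25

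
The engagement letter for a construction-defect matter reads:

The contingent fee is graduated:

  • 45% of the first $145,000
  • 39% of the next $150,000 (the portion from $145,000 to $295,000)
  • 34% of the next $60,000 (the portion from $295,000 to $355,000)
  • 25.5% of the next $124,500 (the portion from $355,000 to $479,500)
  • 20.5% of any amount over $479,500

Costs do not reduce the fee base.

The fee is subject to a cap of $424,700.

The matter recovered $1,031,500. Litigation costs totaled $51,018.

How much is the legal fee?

$289,057.50

Fee base is the gross recovery, $1,031,500; costs are reimbursed separately.
First $145,000 at 45% = $65,250.00
Next $150,000 at 39% = $58,500.00
Next $60,000 at 34% = $20,400.00
Next $124,500 at 25.5% = $31,747.50
Remaining $552,000 at 20.5% = $113,160.00
Fee: $65,250.00 + $58,500.00 + $20,400.00 + $31,747.50 + $113,160.00 = $289,057.50
$289,057.50 is under the $424,700 cap.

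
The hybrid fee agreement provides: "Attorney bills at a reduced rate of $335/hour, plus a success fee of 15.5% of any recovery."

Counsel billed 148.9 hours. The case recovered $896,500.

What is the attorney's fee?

$188,839.00

Hourly: 148.9 × $335 = $49,881.50
Success fee: 15.5% of $896,500 = $138,957.50
Total: $49,881.50 + $138,957.50 = $188,839.00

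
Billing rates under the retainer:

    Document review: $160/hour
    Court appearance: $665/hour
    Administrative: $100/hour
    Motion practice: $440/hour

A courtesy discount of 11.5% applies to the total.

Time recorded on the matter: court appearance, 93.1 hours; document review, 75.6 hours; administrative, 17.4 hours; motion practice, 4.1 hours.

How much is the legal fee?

$68,633.08

Document review: 75.6 × $160 = $12,096.00
Court appearance: 93.1 × $665 = $61,911.50
Administrative: 17.4 × $100 = $1,740.00
Motion practice: 4.1 × $440 = $1,804.00
Subtotal: $77,551.50
Less 11.5% discount: −$8,918.42
Total: $77,551.50 − $8,918.42 = $68,633.08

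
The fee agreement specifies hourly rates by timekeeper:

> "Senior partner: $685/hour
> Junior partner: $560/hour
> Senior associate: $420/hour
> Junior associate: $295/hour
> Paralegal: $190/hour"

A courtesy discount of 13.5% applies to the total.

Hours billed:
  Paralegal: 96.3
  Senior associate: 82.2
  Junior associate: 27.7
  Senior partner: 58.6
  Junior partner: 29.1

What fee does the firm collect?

Senior partner: 58.6 × $685 = $40,141.00
Junior partner: 29.1 × $560 = $16,296.00
Senior associate: 82.2 × $420 = $34,524.00
Junior associate: 27.7 × $295 = $8,171.50
Paralegal: 96.3 × $190 = $18,297.00
Subtotal: $117,429.50
Less 13.5% discount: −$15,852.98
Total: $117,429.50 − $15,852.98 = $101,576.52

$101,576.52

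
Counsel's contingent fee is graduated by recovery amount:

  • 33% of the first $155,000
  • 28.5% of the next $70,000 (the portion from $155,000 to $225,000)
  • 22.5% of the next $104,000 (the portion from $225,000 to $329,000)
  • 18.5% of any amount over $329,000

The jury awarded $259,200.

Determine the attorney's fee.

$78,795.00

First $155,000 at 33% = $51,150.00
Next $70,000 at 28.5% = $19,950.00
Remaining $34,200 at 22.5% = $7,695.00
Fee: $51,150.00 + $19,950.00 + $7,695.00 = $78,795.00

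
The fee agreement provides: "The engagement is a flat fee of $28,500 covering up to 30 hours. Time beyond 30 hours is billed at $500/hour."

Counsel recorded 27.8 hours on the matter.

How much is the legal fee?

$28,500.00

27.8 hours is within the 30-hour scope; only the flat fee applies.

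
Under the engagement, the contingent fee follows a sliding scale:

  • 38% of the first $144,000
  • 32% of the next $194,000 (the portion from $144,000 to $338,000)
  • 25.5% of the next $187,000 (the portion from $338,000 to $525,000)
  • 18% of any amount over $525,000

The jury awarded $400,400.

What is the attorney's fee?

First $144,000 at 38% = $54,720.00
Next $194,000 at 32% = $62,080.00
Remaining $62,400 at 25.5% = $15,912.00
Fee: $54,720.00 + $62,080.00 + $15,912.00 = $132,712.00

$132,712.00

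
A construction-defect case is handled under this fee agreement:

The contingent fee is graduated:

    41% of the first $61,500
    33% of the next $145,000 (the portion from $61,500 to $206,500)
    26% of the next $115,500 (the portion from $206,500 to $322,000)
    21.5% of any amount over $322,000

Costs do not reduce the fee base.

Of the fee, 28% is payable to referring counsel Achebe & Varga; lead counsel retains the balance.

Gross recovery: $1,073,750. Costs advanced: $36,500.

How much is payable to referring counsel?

$74,121.95

Fee base is the gross recovery, $1,073,750; costs are reimbursed separately.
First $61,500 at 41% = $25,215.00
Next $145,000 at 33% = $47,850.00
Next $115,500 at 26% = $30,030.00
Remaining $751,750 at 21.5% = $161,626.25
Fee: $25,215.00 + $47,850.00 + $30,030.00 + $161,626.25 = $264,721.25
Referral share: 28% of $264,721.25 = $74,121.95; lead counsel retains $264,721.25 − $74,121.95 = $190,599.30.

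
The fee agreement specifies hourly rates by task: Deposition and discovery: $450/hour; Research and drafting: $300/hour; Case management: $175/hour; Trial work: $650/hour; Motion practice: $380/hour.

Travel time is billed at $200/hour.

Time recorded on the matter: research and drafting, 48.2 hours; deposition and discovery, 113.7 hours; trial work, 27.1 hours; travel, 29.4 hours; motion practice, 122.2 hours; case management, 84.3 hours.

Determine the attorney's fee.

$150,308.50

Deposition and discovery: 113.7 × $450 = $51,165.00
Research and drafting: 48.2 × $300 = $14,460.00
Case management: 84.3 × $175 = $14,752.50
Trial work: 27.1 × $650 = $17,615.00
Motion practice: 122.2 × $380 = $46,436.00
Subtotal: $51,165.00 + $14,460.00 + $14,752.50 + $17,615.00 + $46,436.00 = $144,428.50
Travel: 29.4 × $200 = $5,880.00
Total: $144,428.50 + $5,880.00 = $150,308.50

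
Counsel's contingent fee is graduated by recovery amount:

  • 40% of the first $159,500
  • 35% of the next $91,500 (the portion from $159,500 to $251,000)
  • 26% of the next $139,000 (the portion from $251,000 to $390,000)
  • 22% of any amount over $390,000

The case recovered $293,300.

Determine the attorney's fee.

$106,823.00

First $159,500 at 40% = $63,800.00
Next $91,500 at 35% = $32,025.00
Remaining $42,300 at 26% = $10,998.00
Fee: $63,800.00 + $32,025.00 + $10,998.00 = $106,823.00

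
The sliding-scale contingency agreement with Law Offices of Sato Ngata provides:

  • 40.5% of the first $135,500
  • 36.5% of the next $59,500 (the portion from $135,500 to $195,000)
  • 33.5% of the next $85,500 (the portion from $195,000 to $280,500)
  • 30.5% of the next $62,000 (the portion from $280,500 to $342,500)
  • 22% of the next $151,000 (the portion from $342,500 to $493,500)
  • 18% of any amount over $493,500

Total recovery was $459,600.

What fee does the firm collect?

First $135,500 at 40.5% = $54,877.50
Next $59,500 at 36.5% = $21,717.50
Next $85,500 at 33.5% = $28,642.50
Next $62,000 at 30.5% = $18,910.00
Remaining $117,100 at 22% = $25,762.00
Fee: $54,877.50 + $21,717.50 + $28,642.50 + $18,910.00 + $25,762.00 = $149,909.50

$149,909.50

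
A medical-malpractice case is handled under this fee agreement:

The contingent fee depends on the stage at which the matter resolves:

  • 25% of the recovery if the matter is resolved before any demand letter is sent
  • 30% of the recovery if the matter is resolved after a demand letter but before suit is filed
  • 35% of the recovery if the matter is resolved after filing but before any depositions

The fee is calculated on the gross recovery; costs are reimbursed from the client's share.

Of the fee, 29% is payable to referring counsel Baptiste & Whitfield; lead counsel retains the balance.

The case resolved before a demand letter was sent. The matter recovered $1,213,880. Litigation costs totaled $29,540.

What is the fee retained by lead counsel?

Fee base is the gross recovery, $1,213,880; costs are reimbursed separately.
The matter resolved before a demand letter was sent, so the 25% rate applies.
$1,213,880 × 25% = $303,470.00
Referral share: 29% of $303,470.00 = $88,006.30; lead counsel retains $303,470.00 − $88,006.30 = $215,463.70.

$215,463.70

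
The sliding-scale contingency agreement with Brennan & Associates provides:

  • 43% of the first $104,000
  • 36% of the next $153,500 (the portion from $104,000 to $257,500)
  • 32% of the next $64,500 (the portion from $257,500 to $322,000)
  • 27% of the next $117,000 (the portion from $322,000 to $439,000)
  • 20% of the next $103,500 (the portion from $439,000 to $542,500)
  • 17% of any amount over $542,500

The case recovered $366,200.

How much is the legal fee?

First $104,000 at 43% = $44,720.00
Next $153,500 at 36% = $55,260.00
Next $64,500 at 32% = $20,640.00
Remaining $44,200 at 27% = $11,934.00
Fee: $44,720.00 + $55,260.00 + $20,640.00 + $11,934.00 = $132,554.00

$132,554.00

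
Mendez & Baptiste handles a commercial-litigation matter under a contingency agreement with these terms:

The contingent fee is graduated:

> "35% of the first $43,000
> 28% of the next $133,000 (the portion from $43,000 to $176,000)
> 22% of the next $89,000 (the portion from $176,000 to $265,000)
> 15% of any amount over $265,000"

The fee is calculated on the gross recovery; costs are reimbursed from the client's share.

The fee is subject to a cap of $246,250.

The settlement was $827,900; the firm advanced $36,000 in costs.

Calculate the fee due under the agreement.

Fee base is the gross recovery, $827,900; costs are reimbursed separately.
First $43,000 at 35% = $15,050.00
Next $133,000 at 28% = $37,240.00
Next $89,000 at 22% = $19,580.00
Remaining $562,900 at 15% = $84,435.00
Fee: $15,050.00 + $37,240.00 + $19,580.00 + $84,435.00 = $156,305.00
$156,305.00 is under the $246,250 cap.

$156,305.00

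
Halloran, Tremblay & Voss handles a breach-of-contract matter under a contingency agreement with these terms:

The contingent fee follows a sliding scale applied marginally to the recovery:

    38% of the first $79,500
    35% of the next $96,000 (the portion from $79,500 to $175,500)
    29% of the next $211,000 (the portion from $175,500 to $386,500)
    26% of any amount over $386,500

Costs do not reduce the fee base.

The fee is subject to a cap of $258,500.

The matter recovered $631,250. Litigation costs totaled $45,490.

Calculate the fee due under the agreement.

$188,635.00

Fee base is the gross recovery, $631,250; costs are reimbursed separately.
First $79,500 at 38% = $30,210.00
Next $96,000 at 35% = $33,600.00
Next $211,000 at 29% = $61,190.00
Remaining $244,750 at 26% = $63,635.00
Fee: $30,210.00 + $33,600.00 + $61,190.00 + $63,635.00 = $188,635.00
$188,635.00 is under the $258,500 cap.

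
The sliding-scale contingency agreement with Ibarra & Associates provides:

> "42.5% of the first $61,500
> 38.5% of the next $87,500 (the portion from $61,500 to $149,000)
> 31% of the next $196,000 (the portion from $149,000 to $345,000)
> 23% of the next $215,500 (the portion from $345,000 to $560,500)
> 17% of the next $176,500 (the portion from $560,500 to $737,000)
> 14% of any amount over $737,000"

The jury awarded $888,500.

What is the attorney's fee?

$221,365.00

First $61,500 at 42.5% = $26,137.50
Next $87,500 at 38.5% = $33,687.50
Next $196,000 at 31% = $60,760.00
Next $215,500 at 23% = $49,565.00
Next $176,500 at 17% = $30,005.00
Remaining $151,500 at 14% = $21,210.00
Fee: $26,137.50 + $33,687.50 + $60,760.00 + $49,565.00 + $30,005.00 + $21,210.00 = $221,365.00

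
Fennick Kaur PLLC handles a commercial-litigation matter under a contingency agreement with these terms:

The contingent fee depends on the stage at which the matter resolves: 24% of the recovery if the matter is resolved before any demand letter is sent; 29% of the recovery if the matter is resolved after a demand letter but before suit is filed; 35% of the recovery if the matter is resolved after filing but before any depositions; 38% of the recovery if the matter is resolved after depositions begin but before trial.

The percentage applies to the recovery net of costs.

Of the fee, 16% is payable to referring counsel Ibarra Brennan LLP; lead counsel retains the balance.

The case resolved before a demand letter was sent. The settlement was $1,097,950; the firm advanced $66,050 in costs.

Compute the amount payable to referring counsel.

Fee base (net of costs): $1,097,950 − $66,050 = $1,031,900
The matter resolved before a demand letter was sent, so the 24% rate applies.
$1,031,900 × 24% = $247,656.00
Referral share: 16% of $247,656.00 = $39,624.96; lead counsel retains $247,656.00 − $39,624.96 = $208,031.04.

$39,624.96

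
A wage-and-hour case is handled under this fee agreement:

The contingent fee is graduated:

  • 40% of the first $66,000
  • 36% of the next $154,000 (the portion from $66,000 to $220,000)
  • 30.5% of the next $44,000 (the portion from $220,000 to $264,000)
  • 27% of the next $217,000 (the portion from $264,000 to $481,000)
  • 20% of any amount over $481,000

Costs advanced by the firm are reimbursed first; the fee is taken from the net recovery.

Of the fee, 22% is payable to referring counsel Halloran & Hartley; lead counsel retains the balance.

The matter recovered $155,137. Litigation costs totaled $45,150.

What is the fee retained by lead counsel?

$32,943.55

Fee base (net of costs): $155,137 − $45,150 = $109,987
First $66,000 at 40% = $26,400.00
Remaining $43,987 at 36% = $15,835.32
Fee: $26,400.00 + $15,835.32 = $42,235.32
Referral share: 22% of $42,235.32 = $9,291.77; lead counsel retains $42,235.32 − $9,291.77 = $32,943.55.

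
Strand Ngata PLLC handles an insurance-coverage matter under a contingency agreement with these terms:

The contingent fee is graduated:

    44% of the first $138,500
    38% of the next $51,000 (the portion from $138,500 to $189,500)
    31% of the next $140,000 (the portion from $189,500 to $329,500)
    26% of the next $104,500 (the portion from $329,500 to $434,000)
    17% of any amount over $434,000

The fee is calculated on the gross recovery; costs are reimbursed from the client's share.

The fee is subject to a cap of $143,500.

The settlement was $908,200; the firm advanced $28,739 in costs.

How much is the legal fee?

$143,500.00

Fee base is the gross recovery, $908,200; costs are reimbursed separately.
First $138,500 at 44% = $60,940.00
Next $51,000 at 38% = $19,380.00
Next $140,000 at 31% = $43,400.00
Next $104,500 at 26% = $27,170.00
Remaining $474,200 at 17% = $80,614.00
Fee: $60,940.00 + $19,380.00 + $43,400.00 + $27,170.00 + $80,614.00 = $231,504.00
$231,504.00 exceeds the $143,500 cap, so the fee is capped at $143,500.00.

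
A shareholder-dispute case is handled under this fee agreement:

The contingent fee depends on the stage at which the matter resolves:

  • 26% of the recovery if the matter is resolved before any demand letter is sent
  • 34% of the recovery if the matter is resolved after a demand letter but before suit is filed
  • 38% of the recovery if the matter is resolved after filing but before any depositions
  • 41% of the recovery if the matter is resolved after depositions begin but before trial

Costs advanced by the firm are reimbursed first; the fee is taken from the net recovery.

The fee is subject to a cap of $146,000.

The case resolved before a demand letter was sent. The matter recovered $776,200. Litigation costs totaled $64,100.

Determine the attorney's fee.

Fee base (net of costs): $776,200 − $64,100 = $712,100
The matter resolved before a demand letter was sent, so the 26% rate applies.
$712,100 × 26% = $185,146.00
$185,146.00 exceeds the $146,000 cap, so the fee is capped at $146,000.00.

$146,000.00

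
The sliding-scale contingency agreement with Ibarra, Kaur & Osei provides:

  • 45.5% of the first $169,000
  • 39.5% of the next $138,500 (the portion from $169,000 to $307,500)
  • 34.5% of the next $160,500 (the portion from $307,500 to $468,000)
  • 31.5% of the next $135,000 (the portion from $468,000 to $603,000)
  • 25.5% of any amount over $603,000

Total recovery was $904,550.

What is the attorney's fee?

First $169,000 at 45.5% = $76,895.00
Next $138,500 at 39.5% = $54,707.50
Next $160,500 at 34.5% = $55,372.50
Next $135,000 at 31.5% = $42,525.00
Remaining $301,550 at 25.5% = $76,895.25
Fee: $76,895.00 + $54,707.50 + $55,372.50 + $42,525.00 + $76,895.25 = $306,395.25

$306,395.25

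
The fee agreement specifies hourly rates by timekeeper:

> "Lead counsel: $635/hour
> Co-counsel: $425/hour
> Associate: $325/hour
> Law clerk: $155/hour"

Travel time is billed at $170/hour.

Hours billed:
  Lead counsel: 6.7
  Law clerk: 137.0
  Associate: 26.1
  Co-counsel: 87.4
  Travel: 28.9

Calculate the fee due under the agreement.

Lead counsel: 6.7 × $635 = $4,254.50
Co-counsel: 87.4 × $425 = $37,145.00
Associate: 26.1 × $325 = $8,482.50
Law clerk: 137.0 × $155 = $21,235.00
Subtotal: $4,254.50 + $37,145.00 + $8,482.50 + $21,235.00 = $71,117.00
Travel: 28.9 × $170 = $4,913.00
Total: $71,117.00 + $4,913.00 = $76,030.00

$76,030.00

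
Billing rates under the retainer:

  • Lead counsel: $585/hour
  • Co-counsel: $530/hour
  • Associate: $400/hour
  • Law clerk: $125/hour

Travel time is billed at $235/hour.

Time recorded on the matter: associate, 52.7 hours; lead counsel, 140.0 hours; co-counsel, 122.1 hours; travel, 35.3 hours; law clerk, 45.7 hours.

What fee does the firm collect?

Lead counsel: 140.0 × $585 = $81,900.00
Co-counsel: 122.1 × $530 = $64,713.00
Associate: 52.7 × $400 = $21,080.00
Law clerk: 45.7 × $125 = $5,712.50
Subtotal: $81,900.00 + $64,713.00 + $21,080.00 + $5,712.50 = $173,405.50
Travel: 35.3 × $235 = $8,295.50
Total: $173,405.50 + $8,295.50 = $181,701.00

$181,701.00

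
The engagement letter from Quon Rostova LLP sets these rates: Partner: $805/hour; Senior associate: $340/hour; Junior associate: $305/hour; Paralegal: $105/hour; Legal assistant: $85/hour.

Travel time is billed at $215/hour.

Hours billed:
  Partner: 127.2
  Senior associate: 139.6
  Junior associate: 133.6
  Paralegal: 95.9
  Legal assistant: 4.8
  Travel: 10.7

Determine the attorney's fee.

$203,386.00

Partner: 127.2 × $805 = $102,396.00
Senior associate: 139.6 × $340 = $47,464.00
Junior associate: 133.6 × $305 = $40,748.00
Paralegal: 95.9 × $105 = $10,069.50
Legal assistant: 4.8 × $85 = $408.00
Subtotal: $102,396.00 + $47,464.00 + $40,748.00 + $10,069.50 + $408.00 = $201,085.50
Travel: 10.7 × $215 = $2,300.50
Total: $201,085.50 + $2,300.50 = $203,386.00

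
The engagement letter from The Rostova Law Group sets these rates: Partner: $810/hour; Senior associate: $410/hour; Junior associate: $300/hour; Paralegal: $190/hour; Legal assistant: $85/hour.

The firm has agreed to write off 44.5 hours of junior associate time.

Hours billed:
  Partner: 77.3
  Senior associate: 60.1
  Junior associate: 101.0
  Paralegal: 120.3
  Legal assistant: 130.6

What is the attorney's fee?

$138,162.00

Partner: 77.3 × $810 = $62,613.00
Senior associate: 60.1 × $410 = $24,641.00
Junior associate: 101.0 × $300 = $30,300.00
Paralegal: 120.3 × $190 = $22,857.00
Legal assistant: 130.6 × $85 = $11,101.00
Subtotal: $151,512.00
Write-off: 44.5 × $300 = $13,350.00
Total: $151,512.00 − $13,350.00 = $138,162.00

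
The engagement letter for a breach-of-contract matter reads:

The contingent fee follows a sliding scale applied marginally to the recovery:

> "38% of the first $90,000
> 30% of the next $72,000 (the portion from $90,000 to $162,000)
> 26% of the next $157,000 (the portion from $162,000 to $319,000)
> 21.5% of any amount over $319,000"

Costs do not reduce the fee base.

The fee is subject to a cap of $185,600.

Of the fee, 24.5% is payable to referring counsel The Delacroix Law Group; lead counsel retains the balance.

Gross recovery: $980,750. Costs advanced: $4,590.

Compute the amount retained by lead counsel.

Fee base is the gross recovery, $980,750; costs are reimbursed separately.
First $90,000 at 38% = $34,200.00
Next $72,000 at 30% = $21,600.00
Next $157,000 at 26% = $40,820.00
Remaining $661,750 at 21.5% = $142,276.25
Fee: $34,200.00 + $21,600.00 + $40,820.00 + $142,276.25 = $238,896.25
$238,896.25 exceeds the $185,600 cap, so the fee is capped at $185,600.00.
Referral share: 24.5% of $185,600.00 = $45,472.00; lead counsel retains $185,600.00 − $45,472.00 = $140,128.00.

$140,128.00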